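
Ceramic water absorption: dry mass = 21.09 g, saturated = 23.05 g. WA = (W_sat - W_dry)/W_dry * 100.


WA = (23.05 - 21.09) / 21.09 * 100 = 9.29%

9.29


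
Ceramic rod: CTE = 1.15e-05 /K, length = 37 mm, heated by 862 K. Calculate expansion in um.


dL = 1.15e-05 * 37 * 862 * 1000 = 366.781 um

366.781


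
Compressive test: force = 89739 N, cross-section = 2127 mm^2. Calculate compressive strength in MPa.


CS = 89739 / 2127 = 42.2 MPa

42.2


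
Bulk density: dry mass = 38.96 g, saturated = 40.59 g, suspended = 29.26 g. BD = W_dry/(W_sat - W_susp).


BD = 38.96 / (40.59 - 29.26) = 38.96 / 11.33 = 3.439 g/cm^3

3.439


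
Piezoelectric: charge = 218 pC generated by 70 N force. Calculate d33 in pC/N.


d33 = 218 / 70 = 3.1 pC/N

3.1


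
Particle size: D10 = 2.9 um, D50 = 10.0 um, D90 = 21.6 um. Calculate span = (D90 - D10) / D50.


Span = (21.6 - 2.9) / 10.0 = 18.7 / 10.0 = 1.87

1.87


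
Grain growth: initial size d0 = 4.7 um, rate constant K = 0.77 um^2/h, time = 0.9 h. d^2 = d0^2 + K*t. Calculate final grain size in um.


d^2 = 4.7^2 + 0.77*0.9 = 22.783
d = sqrt(22.783) = 4.77 um

4.77


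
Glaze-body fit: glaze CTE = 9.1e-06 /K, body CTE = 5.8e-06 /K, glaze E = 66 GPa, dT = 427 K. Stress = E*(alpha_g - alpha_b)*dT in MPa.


Stress = 66*1000*(9.1e-06 - 5.8e-06)*427 = 93.0 MPa

93.0


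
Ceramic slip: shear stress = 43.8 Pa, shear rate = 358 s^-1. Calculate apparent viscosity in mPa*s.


eta = tau/gamma * 1000 = 43.8/358 * 1000 = 122.3 mPa*s

122.3


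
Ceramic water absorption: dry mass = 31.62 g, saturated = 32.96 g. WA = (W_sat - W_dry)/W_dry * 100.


WA = (32.96 - 31.62) / 31.62 * 100 = 4.24%

4.24


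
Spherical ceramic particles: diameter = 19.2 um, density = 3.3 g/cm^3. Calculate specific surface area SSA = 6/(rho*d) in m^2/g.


SSA = 6 / (3.3 * 19.2) = 0.095 m^2/g

0.095


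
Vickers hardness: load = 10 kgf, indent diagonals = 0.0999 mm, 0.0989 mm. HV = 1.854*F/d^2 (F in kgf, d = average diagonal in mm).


d_avg = (0.0999+0.0989)/2 = 0.0994 mm
HV = 1.854*10/0.0994^2 = 1876

1876


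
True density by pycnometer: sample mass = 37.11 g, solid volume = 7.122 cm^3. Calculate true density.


TD = 37.11 / 7.122 = 5.211 g/cm^3

5.211


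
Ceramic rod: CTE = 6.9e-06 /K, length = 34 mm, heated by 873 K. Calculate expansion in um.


dL = 6.9e-06 * 34 * 873 * 1000 = 204.806 um

204.806


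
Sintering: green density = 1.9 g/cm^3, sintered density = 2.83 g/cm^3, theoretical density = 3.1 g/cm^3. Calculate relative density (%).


Relative = 2.83 / 3.1 * 100 = 91.3%

91.3


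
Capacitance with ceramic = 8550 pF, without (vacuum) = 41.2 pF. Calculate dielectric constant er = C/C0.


er = 8550 / 41.2 = 207.52

207.52


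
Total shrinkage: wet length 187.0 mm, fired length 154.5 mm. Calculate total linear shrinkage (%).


TS = (187.0 - 154.5) / 187.0 * 100 = 17.38%

17.38


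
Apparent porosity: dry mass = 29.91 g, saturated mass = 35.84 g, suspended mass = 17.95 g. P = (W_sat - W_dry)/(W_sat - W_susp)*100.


P = (35.84 - 29.91) / (35.84 - 17.95) * 100 = 5.93 / 17.89 * 100 = 33.1%

33.1


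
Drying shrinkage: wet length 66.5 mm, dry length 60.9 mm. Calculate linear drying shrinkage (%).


DS = (66.5 - 60.9) / 66.5 * 100 = 8.42%

8.42


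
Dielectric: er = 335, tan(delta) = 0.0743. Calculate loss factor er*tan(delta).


Loss = 335 * 0.0743 = 24.891

24.891


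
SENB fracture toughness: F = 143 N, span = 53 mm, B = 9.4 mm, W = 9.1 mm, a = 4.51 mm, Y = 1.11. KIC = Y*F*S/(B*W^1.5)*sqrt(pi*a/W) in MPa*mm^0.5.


KIC = 1.11*143*53/(9.4*9.1^1.5)*sqrt(pi*4.51/9.1) = 40.68

40.68


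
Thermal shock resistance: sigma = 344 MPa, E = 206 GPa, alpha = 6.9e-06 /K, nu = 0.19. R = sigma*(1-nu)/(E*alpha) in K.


R = 344*(1-0.19)/(206*1000*6.9e-06) = 196 K

196


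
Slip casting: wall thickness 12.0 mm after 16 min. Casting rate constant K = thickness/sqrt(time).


K = 12.0 / sqrt(16) = 12.0 / 4.0 = 3.0 mm/min^0.5

3.0


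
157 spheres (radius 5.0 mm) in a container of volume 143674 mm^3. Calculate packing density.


V_sphere = 4/3*pi*5.0^3 = 523.5988 mm^3
Total V = 157*523.5988 = 82205.0116 mm^3
PD = 82205.0116 / 143674 = 0.572

0.572


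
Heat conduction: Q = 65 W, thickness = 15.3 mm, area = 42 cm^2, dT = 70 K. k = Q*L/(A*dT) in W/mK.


k = 65*15.3/1000/(42/10000*70) = 3.38 W/mK

3.38


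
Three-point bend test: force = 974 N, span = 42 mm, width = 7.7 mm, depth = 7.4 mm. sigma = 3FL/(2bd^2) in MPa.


sigma = 3*974*42/(2*7.7*7.4^2) = 145.5 MPa

145.5


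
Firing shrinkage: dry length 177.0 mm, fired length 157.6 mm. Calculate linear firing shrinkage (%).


FS = (177.0 - 157.6) / 177.0 * 100 = 10.96%

10.96


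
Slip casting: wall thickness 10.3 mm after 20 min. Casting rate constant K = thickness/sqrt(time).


K = 10.3 / sqrt(20) = 10.3 / 4.4721 = 2.303 mm/min^0.5

2.303


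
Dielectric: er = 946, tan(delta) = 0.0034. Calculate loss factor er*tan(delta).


Loss = 946 * 0.0034 = 3.216

3.216


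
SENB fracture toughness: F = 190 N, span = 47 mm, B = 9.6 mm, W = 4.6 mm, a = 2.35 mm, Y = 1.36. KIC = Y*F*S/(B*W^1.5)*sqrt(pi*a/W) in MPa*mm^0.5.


KIC = 1.36*190*47/(9.6*4.6^1.5)*sqrt(pi*2.35/4.6) = 162.45

162.45


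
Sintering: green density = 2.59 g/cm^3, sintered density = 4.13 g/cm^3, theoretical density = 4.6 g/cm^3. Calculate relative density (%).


Relative = 4.13 / 4.6 * 100 = 89.8%

89.8


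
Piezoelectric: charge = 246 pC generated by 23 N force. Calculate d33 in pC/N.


d33 = 246 / 23 = 10.7 pC/N

10.7


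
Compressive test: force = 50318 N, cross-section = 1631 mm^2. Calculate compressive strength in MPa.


CS = 50318 / 1631 = 30.9 MPa

30.9


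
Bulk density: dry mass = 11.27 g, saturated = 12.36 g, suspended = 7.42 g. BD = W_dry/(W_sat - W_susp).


BD = 11.27 / (12.36 - 7.42) = 11.27 / 4.94 = 2.281 g/cm^3

2.281


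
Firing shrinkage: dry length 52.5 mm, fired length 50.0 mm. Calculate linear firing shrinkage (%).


FS = (52.5 - 50.0) / 52.5 * 100 = 4.76%

4.76


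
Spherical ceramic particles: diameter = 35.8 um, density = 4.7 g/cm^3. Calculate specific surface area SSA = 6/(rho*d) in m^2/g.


SSA = 6 / (4.7 * 35.8) = 0.036 m^2/g

0.036


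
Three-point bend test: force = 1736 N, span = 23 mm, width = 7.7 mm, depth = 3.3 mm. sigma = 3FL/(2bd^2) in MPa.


sigma = 3*1736*23/(2*7.7*3.3^2) = 714.2 MPa

714.2


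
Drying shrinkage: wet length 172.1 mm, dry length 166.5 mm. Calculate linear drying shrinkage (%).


DS = (172.1 - 166.5) / 172.1 * 100 = 3.25%

3.25


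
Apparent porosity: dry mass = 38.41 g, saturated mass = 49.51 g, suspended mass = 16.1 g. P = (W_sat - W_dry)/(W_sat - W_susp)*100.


P = (49.51 - 38.41) / (49.51 - 16.1) * 100 = 11.1 / 33.41 * 100 = 33.2%

33.2


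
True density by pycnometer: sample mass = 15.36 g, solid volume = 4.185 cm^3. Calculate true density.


TD = 15.36 / 4.185 = 3.67 g/cm^3

3.67


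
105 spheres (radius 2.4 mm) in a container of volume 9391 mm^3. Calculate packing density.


V_sphere = 4/3*pi*2.4^3 = 57.9058 mm^3
Total V = 105*57.9058 = 6080.109 mm^3
PD = 6080.109 / 9391 = 0.647

0.647


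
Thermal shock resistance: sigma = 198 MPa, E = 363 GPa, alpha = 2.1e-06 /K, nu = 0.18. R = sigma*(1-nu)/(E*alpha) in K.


R = 198*(1-0.18)/(363*1000*2.1e-06) = 213 K

213


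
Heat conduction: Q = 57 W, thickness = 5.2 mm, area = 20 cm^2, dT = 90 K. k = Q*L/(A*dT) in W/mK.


k = 57*5.2/1000/(20/10000*90) = 1.65 W/mK

1.65


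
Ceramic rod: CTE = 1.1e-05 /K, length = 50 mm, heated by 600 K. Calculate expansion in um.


dL = 1.1e-05 * 50 * 600 * 1000 = 330.0 um

330.0


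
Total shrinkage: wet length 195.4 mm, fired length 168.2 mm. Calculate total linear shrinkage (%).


TS = (195.4 - 168.2) / 195.4 * 100 = 13.92%

13.92


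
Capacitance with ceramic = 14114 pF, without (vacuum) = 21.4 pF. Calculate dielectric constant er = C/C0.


er = 14114 / 21.4 = 659.53

659.53


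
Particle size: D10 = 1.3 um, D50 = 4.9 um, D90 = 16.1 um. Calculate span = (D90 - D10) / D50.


Span = (16.1 - 1.3) / 4.9 = 14.8 / 4.9 = 3.02

3.02


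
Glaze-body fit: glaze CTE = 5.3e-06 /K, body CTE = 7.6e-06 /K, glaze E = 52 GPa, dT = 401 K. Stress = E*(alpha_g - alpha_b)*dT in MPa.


Stress = 52*1000*(5.3e-06 - 7.6e-06)*401 = -48.0 MPa

-48.0


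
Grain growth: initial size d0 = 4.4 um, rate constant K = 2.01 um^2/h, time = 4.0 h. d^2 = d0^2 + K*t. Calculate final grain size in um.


d^2 = 4.4^2 + 2.01*4.0 = 27.4
d = sqrt(27.4) = 5.23 um

5.23


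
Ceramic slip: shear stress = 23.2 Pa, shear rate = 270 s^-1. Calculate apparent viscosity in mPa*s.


eta = tau/gamma * 1000 = 23.2/270 * 1000 = 85.9 mPa*s

85.9


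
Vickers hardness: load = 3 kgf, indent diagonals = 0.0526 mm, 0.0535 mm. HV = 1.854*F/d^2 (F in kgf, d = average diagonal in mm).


d_avg = (0.0526+0.0535)/2 = 0.05305 mm
HV = 1.854*3/0.05305^2 = 1976

1976


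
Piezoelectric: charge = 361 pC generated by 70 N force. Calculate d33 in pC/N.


d33 = 361 / 70 = 5.2 pC/N

5.2


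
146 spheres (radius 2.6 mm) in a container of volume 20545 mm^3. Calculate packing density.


V_sphere = 4/3*pi*2.6^3 = 73.6222 mm^3
Total V = 146*73.6222 = 10748.8412 mm^3
PD = 10748.8412 / 20545 = 0.523

0.523


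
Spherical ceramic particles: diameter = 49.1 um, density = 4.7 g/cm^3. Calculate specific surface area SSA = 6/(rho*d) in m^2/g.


SSA = 6 / (4.7 * 49.1) = 0.026 m^2/g

0.026


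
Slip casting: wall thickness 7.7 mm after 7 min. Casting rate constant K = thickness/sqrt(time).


K = 7.7 / sqrt(7) = 7.7 / 2.6458 = 2.91 mm/min^0.5

2.91


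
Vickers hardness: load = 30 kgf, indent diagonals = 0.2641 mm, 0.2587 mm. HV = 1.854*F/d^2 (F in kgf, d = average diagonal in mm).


d_avg = (0.2641+0.2587)/2 = 0.2614 mm
HV = 1.854*30/0.2614^2 = 814

814


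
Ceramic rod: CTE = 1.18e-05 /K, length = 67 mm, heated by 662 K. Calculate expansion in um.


dL = 1.18e-05 * 67 * 662 * 1000 = 523.377 um

523.377


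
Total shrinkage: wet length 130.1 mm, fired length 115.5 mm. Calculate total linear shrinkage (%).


TS = (130.1 - 115.5) / 130.1 * 100 = 11.22%

11.22


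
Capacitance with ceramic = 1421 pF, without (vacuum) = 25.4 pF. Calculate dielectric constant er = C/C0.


er = 1421 / 25.4 = 55.94

55.94


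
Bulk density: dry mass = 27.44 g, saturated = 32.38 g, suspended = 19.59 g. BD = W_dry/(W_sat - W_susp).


BD = 27.44 / (32.38 - 19.59) = 27.44 / 12.79 = 2.145 g/cm^3

2.145


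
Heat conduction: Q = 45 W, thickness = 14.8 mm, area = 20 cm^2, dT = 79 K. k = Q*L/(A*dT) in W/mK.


k = 45*14.8/1000/(20/10000*79) = 4.22 W/mK

4.22


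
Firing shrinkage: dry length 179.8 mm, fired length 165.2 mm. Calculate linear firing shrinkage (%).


FS = (179.8 - 165.2) / 179.8 * 100 = 8.12%

8.12


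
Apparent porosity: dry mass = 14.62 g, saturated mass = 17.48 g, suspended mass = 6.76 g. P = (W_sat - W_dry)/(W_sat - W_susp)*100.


P = (17.48 - 14.62) / (17.48 - 6.76) * 100 = 2.86 / 10.72 * 100 = 26.7%

26.7


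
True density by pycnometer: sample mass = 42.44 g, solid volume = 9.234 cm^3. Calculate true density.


TD = 42.44 / 9.234 = 4.596 g/cm^3

4.596


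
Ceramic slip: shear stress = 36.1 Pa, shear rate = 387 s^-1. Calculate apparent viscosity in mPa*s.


eta = tau/gamma * 1000 = 36.1/387 * 1000 = 93.3 mPa*s

93.3


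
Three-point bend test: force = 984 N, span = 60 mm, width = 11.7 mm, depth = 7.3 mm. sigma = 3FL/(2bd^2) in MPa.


sigma = 3*984*60/(2*11.7*7.3^2) = 142.0 MPa

142.0


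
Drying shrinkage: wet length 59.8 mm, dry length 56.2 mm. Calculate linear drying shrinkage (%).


DS = (59.8 - 56.2) / 59.8 * 100 = 6.02%

6.02


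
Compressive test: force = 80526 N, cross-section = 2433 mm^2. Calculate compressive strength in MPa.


CS = 80526 / 2433 = 33.1 MPa

33.1


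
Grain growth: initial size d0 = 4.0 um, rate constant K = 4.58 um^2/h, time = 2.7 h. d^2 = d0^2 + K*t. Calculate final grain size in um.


d^2 = 4.0^2 + 4.58*2.7 = 28.366
d = sqrt(28.366) = 5.33 um

5.33


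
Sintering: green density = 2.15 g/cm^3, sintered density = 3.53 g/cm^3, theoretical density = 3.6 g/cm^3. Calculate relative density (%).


Relative = 3.53 / 3.6 * 100 = 98.1%

98.1


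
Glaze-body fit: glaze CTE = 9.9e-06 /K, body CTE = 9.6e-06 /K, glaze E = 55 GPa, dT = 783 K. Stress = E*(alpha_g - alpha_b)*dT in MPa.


Stress = 55*1000*(9.9e-06 - 9.6e-06)*783 = 12.9 MPa

12.9


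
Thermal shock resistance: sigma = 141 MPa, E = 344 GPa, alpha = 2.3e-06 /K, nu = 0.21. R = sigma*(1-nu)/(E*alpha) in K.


R = 141*(1-0.21)/(344*1000*2.3e-06) = 141 K

141


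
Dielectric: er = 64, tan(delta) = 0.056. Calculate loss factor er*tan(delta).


Loss = 64 * 0.056 = 3.584

3.584


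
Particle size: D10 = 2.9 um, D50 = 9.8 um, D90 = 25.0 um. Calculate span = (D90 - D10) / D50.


Span = (25.0 - 2.9) / 9.8 = 22.1 / 9.8 = 2.255

2.255


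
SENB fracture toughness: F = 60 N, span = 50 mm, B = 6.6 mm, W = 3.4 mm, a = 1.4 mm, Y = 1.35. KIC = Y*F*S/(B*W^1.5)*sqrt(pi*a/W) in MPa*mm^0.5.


KIC = 1.35*60*50/(6.6*3.4^1.5)*sqrt(pi*1.4/3.4) = 111.32

111.32


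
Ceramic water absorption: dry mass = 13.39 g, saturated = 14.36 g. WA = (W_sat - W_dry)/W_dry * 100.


WA = (14.36 - 13.39) / 13.39 * 100 = 7.24%

7.24


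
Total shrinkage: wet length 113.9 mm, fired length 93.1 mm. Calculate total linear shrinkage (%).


TS = (113.9 - 93.1) / 113.9 * 100 = 18.26%

18.26


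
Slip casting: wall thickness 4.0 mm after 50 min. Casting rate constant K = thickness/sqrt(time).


K = 4.0 / sqrt(50) = 4.0 / 7.0711 = 0.566 mm/min^0.5

0.566


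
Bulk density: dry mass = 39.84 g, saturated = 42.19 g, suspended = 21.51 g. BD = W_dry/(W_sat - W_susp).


BD = 39.84 / (42.19 - 21.51) = 39.84 / 20.68 = 1.926 g/cm^3

1.926


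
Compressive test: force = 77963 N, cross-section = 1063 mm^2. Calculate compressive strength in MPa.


CS = 77963 / 1063 = 73.3 MPa

73.3


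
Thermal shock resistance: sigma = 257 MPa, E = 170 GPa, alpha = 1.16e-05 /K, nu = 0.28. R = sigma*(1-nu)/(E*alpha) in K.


R = 257*(1-0.28)/(170*1000*1.16e-05) = 94 K

94


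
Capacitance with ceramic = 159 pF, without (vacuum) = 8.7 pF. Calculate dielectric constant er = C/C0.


er = 159 / 8.7 = 18.28

18.28


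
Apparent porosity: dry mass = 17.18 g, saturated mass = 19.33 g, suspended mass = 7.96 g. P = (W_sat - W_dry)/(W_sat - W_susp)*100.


P = (19.33 - 17.18) / (19.33 - 7.96) * 100 = 2.15 / 11.37 * 100 = 18.9%

18.9


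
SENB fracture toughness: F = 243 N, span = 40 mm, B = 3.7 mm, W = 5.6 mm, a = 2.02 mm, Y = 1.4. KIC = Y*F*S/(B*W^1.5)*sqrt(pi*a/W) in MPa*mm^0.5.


KIC = 1.4*243*40/(3.7*5.6^1.5)*sqrt(pi*2.02/5.6) = 295.44

295.44


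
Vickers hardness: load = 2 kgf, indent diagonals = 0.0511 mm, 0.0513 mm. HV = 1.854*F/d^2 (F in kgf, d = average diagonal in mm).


d_avg = (0.0511+0.0513)/2 = 0.0512 mm
HV = 1.854*2/0.0512^2 = 1414

1414


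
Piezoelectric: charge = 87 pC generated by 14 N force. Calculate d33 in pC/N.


d33 = 87 / 14 = 6.2 pC/N

6.2


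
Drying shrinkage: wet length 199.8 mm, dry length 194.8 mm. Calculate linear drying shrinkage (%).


DS = (199.8 - 194.8) / 199.8 * 100 = 2.5%

2.5


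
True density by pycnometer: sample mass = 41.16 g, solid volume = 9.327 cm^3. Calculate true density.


TD = 41.16 / 9.327 = 4.413 g/cm^3

4.413


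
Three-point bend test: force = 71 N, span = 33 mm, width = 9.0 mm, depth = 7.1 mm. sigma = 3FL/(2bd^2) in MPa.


sigma = 3*71*33/(2*9.0*7.1^2) = 7.7 MPa

7.7


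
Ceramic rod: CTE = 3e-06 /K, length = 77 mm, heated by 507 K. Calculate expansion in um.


dL = 3e-06 * 77 * 507 * 1000 = 117.117 um

117.117


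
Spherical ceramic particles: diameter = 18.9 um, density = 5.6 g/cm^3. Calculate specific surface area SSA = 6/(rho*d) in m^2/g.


SSA = 6 / (5.6 * 18.9) = 0.057 m^2/g

0.057


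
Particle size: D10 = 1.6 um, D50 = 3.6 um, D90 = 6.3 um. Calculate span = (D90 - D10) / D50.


Span = (6.3 - 1.6) / 3.6 = 4.7 / 3.6 = 1.306

1.306


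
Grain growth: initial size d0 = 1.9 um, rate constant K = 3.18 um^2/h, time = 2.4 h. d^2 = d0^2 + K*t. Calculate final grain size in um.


d^2 = 1.9^2 + 3.18*2.4 = 11.242
d = sqrt(11.242) = 3.35 um

3.35


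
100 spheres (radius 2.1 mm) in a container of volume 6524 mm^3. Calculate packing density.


V_sphere = 4/3*pi*2.1^3 = 38.7924 mm^3
Total V = 100*38.7924 = 3879.24 mm^3
PD = 3879.24 / 6524 = 0.595

0.595


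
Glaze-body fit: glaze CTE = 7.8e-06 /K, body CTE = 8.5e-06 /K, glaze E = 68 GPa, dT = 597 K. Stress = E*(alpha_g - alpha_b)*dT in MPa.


Stress = 68*1000*(7.8e-06 - 8.5e-06)*597 = -28.4 MPa

-28.4


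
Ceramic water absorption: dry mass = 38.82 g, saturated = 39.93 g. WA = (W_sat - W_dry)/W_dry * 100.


WA = (39.93 - 38.82) / 38.82 * 100 = 2.86%

2.86


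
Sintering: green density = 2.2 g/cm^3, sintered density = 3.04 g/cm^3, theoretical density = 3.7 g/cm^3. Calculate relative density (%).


Relative = 3.04 / 3.7 * 100 = 82.2%

82.2


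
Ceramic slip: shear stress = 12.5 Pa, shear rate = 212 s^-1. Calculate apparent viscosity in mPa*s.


eta = tau/gamma * 1000 = 12.5/212 * 1000 = 59.0 mPa*s

59.0


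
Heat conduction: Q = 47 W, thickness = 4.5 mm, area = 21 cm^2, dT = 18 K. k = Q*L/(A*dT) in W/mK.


k = 47*4.5/1000/(21/10000*18) = 5.6 W/mK

5.6


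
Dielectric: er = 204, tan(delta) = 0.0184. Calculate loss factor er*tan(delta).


Loss = 204 * 0.0184 = 3.754

3.754


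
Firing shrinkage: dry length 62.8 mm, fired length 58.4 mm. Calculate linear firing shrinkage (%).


FS = (62.8 - 58.4) / 62.8 * 100 = 7.01%

7.01


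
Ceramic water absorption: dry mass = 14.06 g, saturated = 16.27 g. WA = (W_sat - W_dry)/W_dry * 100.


WA = (16.27 - 14.06) / 14.06 * 100 = 15.72%

15.72


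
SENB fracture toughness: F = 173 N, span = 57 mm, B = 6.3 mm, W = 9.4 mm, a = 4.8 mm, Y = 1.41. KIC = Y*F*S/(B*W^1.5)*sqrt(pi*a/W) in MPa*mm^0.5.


KIC = 1.41*173*57/(6.3*9.4^1.5)*sqrt(pi*4.8/9.4) = 96.99

96.99


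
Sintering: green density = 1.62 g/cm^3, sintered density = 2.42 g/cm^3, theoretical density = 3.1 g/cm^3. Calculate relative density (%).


Relative = 2.42 / 3.1 * 100 = 78.1%

78.1


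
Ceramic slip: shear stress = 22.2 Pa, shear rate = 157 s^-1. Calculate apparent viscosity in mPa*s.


eta = tau/gamma * 1000 = 22.2/157 * 1000 = 141.4 mPa*s

141.4


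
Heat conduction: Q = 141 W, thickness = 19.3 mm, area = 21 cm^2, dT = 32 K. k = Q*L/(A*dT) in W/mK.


k = 141*19.3/1000/(21/10000*32) = 40.5 W/mK

40.5


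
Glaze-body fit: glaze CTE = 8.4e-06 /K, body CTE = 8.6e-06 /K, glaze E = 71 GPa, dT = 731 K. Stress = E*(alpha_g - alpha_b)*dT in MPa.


Stress = 71*1000*(8.4e-06 - 8.6e-06)*731 = -10.4 MPa

-10.4


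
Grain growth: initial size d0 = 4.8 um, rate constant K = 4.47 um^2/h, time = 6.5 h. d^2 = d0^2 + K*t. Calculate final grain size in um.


d^2 = 4.8^2 + 4.47*6.5 = 52.095
d = sqrt(52.095) = 7.22 um

7.22


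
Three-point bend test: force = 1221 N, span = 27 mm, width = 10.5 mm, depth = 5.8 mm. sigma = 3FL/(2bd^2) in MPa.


sigma = 3*1221*27/(2*10.5*5.8^2) = 140.0 MPa

140.0


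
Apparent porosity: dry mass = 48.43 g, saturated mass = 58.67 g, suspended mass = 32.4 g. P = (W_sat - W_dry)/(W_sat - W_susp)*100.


P = (58.67 - 48.43) / (58.67 - 32.4) * 100 = 10.24 / 26.27 * 100 = 39.0%

39.0


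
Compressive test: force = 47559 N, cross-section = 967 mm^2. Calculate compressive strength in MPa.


CS = 47559 / 967 = 49.2 MPa

49.2


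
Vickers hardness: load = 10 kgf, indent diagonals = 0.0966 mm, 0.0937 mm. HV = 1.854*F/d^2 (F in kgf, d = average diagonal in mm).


d_avg = (0.0966+0.0937)/2 = 0.09515 mm
HV = 1.854*10/0.09515^2 = 2048

2048


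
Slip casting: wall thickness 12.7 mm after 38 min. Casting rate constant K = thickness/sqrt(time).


K = 12.7 / sqrt(38) = 12.7 / 6.1644 = 2.06 mm/min^0.5

2.06


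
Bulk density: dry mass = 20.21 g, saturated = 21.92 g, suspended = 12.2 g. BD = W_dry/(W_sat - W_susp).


BD = 20.21 / (21.92 - 12.2) = 20.21 / 9.72 = 2.079 g/cm^3

2.079


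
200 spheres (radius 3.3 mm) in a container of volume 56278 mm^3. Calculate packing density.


V_sphere = 4/3*pi*3.3^3 = 150.5326 mm^3
Total V = 200*150.5326 = 30106.52 mm^3
PD = 30106.52 / 56278 = 0.535

0.535


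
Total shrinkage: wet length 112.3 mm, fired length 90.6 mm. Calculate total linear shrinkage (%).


TS = (112.3 - 90.6) / 112.3 * 100 = 19.32%

19.32


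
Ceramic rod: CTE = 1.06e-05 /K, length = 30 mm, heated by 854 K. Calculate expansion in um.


dL = 1.06e-05 * 30 * 854 * 1000 = 271.572 um

271.572


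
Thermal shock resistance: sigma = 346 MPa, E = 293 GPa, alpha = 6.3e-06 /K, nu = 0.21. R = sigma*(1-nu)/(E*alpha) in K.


R = 346*(1-0.21)/(293*1000*6.3e-06) = 148 K

148


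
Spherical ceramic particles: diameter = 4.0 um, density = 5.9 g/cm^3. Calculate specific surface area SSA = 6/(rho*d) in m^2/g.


SSA = 6 / (5.9 * 4.0) = 0.254 m^2/g

0.254


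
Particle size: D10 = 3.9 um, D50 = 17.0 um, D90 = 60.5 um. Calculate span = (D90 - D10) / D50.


Span = (60.5 - 3.9) / 17.0 = 56.6 / 17.0 = 3.329

3.329


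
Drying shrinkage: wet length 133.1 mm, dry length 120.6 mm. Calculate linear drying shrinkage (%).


DS = (133.1 - 120.6) / 133.1 * 100 = 9.39%

9.39


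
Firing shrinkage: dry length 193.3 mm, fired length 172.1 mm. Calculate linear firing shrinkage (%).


FS = (193.3 - 172.1) / 193.3 * 100 = 10.97%

10.97


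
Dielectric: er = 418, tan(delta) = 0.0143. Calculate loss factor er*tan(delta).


Loss = 418 * 0.0143 = 5.977

5.977


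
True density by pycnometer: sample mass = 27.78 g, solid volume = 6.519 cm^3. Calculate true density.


TD = 27.78 / 6.519 = 4.261 g/cm^3

4.261


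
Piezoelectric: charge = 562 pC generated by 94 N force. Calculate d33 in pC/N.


d33 = 562 / 94 = 6.0 pC/N

6.0


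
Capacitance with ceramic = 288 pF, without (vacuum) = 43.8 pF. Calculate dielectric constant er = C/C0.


er = 288 / 43.8 = 6.58

6.58


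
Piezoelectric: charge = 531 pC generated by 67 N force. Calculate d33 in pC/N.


d33 = 531 / 67 = 7.9 pC/N

7.9


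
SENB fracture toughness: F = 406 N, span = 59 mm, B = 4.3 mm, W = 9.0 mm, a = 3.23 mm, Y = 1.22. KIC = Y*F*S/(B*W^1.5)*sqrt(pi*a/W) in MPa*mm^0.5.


KIC = 1.22*406*59/(4.3*9.0^1.5)*sqrt(pi*3.23/9.0) = 267.28

267.28


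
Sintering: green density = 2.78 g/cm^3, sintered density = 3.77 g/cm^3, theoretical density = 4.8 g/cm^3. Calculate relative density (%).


Relative = 3.77 / 4.8 * 100 = 78.5%

78.5


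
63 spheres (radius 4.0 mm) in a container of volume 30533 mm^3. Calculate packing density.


V_sphere = 4/3*pi*4.0^3 = 268.0826 mm^3
Total V = 63*268.0826 = 16889.2038 mm^3
PD = 16889.2038 / 30533 = 0.553

0.553


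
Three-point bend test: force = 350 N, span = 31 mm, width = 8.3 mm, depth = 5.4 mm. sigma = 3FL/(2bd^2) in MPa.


sigma = 3*350*31/(2*8.3*5.4^2) = 67.2 MPa

67.2


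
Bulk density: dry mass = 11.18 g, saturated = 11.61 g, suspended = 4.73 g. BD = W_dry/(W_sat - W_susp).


BD = 11.18 / (11.61 - 4.73) = 11.18 / 6.88 = 1.625 g/cm^3

1.625


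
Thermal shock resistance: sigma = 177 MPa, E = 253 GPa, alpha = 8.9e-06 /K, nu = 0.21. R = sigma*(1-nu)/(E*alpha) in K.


R = 177*(1-0.21)/(253*1000*8.9e-06) = 62 K

62


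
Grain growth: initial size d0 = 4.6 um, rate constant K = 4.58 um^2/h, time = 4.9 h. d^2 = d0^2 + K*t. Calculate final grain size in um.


d^2 = 4.6^2 + 4.58*4.9 = 43.602
d = sqrt(43.602) = 6.6 um

6.6


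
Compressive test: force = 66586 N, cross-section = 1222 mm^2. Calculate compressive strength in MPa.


CS = 66586 / 1222 = 54.5 MPa

54.5


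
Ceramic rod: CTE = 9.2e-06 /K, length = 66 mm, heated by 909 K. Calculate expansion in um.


dL = 9.2e-06 * 66 * 909 * 1000 = 551.945 um

551.945


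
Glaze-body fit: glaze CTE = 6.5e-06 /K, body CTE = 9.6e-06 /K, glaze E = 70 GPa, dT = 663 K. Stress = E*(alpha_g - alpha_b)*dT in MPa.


Stress = 70*1000*(6.5e-06 - 9.6e-06)*663 = -143.9 MPa

-143.9


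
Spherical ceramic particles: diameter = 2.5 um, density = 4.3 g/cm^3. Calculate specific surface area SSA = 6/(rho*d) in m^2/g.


SSA = 6 / (4.3 * 2.5) = 0.558 m^2/g

0.558


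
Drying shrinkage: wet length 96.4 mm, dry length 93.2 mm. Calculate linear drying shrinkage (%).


DS = (96.4 - 93.2) / 96.4 * 100 = 3.32%

3.32


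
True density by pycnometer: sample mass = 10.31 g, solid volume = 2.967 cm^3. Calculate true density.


TD = 10.31 / 2.967 = 3.475 g/cm^3

3.475


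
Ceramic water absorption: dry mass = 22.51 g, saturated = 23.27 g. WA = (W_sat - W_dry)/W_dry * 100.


WA = (23.27 - 22.51) / 22.51 * 100 = 3.38%

3.38


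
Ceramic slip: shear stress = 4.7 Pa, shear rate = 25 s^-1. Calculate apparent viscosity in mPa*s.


eta = tau/gamma * 1000 = 4.7/25 * 1000 = 188.0 mPa*s

188.0


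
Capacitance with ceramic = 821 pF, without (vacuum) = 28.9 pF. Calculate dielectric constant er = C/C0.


er = 821 / 28.9 = 28.41

28.41


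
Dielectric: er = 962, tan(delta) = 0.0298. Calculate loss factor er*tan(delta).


Loss = 962 * 0.0298 = 28.668

28.668


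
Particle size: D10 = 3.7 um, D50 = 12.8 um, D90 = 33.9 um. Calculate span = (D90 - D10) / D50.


Span = (33.9 - 3.7) / 12.8 = 30.2 / 12.8 = 2.359

2.359


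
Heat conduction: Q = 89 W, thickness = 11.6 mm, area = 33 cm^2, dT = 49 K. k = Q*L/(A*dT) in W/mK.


k = 89*11.6/1000/(33/10000*49) = 6.38 W/mK

6.38


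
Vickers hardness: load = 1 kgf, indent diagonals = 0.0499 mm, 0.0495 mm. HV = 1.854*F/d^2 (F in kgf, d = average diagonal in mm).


d_avg = (0.0499+0.0495)/2 = 0.0497 mm
HV = 1.854*1/0.0497^2 = 751

751


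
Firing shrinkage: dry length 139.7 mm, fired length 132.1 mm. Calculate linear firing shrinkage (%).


FS = (139.7 - 132.1) / 139.7 * 100 = 5.44%

5.44


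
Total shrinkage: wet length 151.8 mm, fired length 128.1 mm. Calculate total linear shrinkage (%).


TS = (151.8 - 128.1) / 151.8 * 100 = 15.61%

15.61


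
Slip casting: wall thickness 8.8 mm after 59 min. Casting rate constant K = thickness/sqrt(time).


K = 8.8 / sqrt(59) = 8.8 / 7.6811 = 1.146 mm/min^0.5

1.146


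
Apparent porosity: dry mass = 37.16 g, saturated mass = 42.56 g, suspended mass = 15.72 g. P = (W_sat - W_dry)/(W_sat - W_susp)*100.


P = (42.56 - 37.16) / (42.56 - 15.72) * 100 = 5.4 / 26.84 * 100 = 20.1%

20.1


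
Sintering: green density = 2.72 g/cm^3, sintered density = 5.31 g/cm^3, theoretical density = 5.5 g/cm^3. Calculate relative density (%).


Relative = 5.31 / 5.5 * 100 = 96.5%

96.5


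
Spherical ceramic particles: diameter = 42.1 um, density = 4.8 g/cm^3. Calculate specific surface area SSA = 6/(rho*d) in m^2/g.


SSA = 6 / (4.8 * 42.1) = 0.03 m^2/g

0.03


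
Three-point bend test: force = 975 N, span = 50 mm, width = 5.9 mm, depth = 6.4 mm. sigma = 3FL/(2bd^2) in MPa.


sigma = 3*975*50/(2*5.9*6.4^2) = 302.6 MPa

302.6


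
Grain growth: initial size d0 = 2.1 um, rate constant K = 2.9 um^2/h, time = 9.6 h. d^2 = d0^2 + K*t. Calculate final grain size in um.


d^2 = 2.1^2 + 2.9*9.6 = 32.25
d = sqrt(32.25) = 5.68 um

5.68


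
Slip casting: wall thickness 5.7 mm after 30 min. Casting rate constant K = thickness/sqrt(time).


K = 5.7 / sqrt(30) = 5.7 / 5.4772 = 1.041 mm/min^0.5

1.041


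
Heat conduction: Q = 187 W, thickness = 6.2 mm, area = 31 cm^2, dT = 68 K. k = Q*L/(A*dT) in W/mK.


k = 187*6.2/1000/(31/10000*68) = 5.5 W/mK

5.5


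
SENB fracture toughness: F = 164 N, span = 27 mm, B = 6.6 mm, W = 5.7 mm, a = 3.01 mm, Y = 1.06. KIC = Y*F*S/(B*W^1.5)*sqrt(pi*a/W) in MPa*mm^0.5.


KIC = 1.06*164*27/(6.6*5.7^1.5)*sqrt(pi*3.01/5.7) = 67.31

67.31


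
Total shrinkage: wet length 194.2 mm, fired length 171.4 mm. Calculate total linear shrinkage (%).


TS = (194.2 - 171.4) / 194.2 * 100 = 11.74%

11.74


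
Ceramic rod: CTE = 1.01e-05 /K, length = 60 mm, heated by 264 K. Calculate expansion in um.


dL = 1.01e-05 * 60 * 264 * 1000 = 159.984 um

159.984


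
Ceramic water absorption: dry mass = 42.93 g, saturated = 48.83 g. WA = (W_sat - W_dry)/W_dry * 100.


WA = (48.83 - 42.93) / 42.93 * 100 = 13.74%

13.74


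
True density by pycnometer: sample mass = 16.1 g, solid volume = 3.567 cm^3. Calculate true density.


TD = 16.1 / 3.567 = 4.514 g/cm^3

4.514


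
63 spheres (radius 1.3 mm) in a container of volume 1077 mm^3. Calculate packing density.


V_sphere = 4/3*pi*1.3^3 = 9.2028 mm^3
Total V = 63*9.2028 = 579.7764 mm^3
PD = 579.7764 / 1077 = 0.538

0.538


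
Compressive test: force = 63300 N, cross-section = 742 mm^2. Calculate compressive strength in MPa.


CS = 63300 / 742 = 85.3 MPa

85.3


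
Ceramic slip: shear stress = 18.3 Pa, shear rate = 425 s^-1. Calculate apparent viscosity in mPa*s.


eta = tau/gamma * 1000 = 18.3/425 * 1000 = 43.1 mPa*s

43.1


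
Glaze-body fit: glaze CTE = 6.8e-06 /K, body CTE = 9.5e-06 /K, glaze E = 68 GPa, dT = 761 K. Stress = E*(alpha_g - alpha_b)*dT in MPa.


Stress = 68*1000*(6.8e-06 - 9.5e-06)*761 = -139.7 MPa

-139.7


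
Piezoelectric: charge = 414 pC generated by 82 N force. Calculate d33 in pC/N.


d33 = 414 / 82 = 5.0 pC/N

5.0


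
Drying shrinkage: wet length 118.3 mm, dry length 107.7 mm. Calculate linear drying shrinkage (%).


DS = (118.3 - 107.7) / 118.3 * 100 = 8.96%

8.96


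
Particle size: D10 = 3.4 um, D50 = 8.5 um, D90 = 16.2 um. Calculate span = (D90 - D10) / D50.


Span = (16.2 - 3.4) / 8.5 = 12.8 / 8.5 = 1.506

1.506


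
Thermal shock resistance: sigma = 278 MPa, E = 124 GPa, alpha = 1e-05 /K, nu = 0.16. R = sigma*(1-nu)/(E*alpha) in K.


R = 278*(1-0.16)/(124*1000*1e-05) = 188 K

188


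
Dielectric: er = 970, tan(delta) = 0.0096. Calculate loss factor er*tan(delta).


Loss = 970 * 0.0096 = 9.312

9.312


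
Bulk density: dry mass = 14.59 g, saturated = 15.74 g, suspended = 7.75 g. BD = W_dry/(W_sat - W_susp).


BD = 14.59 / (15.74 - 7.75) = 14.59 / 7.99 = 1.826 g/cm^3

1.826


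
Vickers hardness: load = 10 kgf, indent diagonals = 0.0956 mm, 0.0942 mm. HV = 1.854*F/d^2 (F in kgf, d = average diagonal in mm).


d_avg = (0.0956+0.0942)/2 = 0.0949 mm
HV = 1.854*10/0.0949^2 = 2059

2059


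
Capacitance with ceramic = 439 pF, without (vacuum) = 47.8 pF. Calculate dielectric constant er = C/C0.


er = 439 / 47.8 = 9.18

9.18


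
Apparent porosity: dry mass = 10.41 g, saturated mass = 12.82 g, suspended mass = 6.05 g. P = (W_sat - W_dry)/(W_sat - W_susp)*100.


P = (12.82 - 10.41) / (12.82 - 6.05) * 100 = 2.41 / 6.77 * 100 = 35.6%

35.6


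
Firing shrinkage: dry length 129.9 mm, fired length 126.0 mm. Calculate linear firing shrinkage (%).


FS = (129.9 - 126.0) / 129.9 * 100 = 3.0%

3.0


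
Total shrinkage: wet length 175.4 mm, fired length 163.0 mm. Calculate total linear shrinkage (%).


TS = (175.4 - 163.0) / 175.4 * 100 = 7.07%

7.07


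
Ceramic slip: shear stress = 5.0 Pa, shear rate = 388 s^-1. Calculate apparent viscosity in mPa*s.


eta = tau/gamma * 1000 = 5.0/388 * 1000 = 12.9 mPa*s

12.9


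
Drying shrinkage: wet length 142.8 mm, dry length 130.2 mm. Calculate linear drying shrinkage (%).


DS = (142.8 - 130.2) / 142.8 * 100 = 8.82%

8.82


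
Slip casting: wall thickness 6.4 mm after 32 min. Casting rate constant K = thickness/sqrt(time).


K = 6.4 / sqrt(32) = 6.4 / 5.6569 = 1.131 mm/min^0.5

1.131


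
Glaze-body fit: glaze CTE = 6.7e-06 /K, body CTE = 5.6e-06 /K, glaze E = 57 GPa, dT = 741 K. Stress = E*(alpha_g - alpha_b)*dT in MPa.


Stress = 57*1000*(6.7e-06 - 5.6e-06)*741 = 46.5 MPa

46.5


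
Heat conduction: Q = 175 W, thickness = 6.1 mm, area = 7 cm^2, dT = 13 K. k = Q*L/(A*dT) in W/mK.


k = 175*6.1/1000/(7/10000*13) = 117.31 W/mK

117.31


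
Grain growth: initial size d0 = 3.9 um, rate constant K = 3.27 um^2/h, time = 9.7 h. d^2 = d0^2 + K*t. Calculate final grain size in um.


d^2 = 3.9^2 + 3.27*9.7 = 46.929
d = sqrt(46.929) = 6.85 um

6.85


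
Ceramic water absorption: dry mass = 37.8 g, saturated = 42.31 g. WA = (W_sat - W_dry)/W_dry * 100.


WA = (42.31 - 37.8) / 37.8 * 100 = 11.93%

11.93


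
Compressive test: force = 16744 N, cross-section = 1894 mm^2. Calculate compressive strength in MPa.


CS = 16744 / 1894 = 8.8 MPa

8.8


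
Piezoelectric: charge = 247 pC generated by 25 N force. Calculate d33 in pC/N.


d33 = 247 / 25 = 9.9 pC/N

9.9


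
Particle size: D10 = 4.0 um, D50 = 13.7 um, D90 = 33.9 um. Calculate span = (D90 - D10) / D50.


Span = (33.9 - 4.0) / 13.7 = 29.9 / 13.7 = 2.182

2.182


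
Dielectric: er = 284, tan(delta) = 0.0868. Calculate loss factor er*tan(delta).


Loss = 284 * 0.0868 = 24.651

24.651


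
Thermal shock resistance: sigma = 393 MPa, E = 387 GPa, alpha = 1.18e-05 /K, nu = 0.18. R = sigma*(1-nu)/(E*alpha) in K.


R = 393*(1-0.18)/(387*1000*1.18e-05) = 71 K

71


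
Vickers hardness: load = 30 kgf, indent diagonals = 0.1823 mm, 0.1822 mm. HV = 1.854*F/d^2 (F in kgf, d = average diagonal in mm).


d_avg = (0.1823+0.1822)/2 = 0.18225 mm
HV = 1.854*30/0.18225^2 = 1675

1675


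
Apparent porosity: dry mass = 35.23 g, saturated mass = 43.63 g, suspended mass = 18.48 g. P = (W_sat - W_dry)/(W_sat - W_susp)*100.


P = (43.63 - 35.23) / (43.63 - 18.48) * 100 = 8.4 / 25.15 * 100 = 33.4%

33.4


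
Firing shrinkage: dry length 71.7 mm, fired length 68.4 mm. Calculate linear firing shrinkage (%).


FS = (71.7 - 68.4) / 71.7 * 100 = 4.6%

4.6


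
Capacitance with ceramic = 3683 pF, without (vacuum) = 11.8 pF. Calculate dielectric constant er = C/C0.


er = 3683 / 11.8 = 312.12

312.12


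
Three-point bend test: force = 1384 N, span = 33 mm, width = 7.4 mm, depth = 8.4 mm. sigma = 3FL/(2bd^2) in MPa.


sigma = 3*1384*33/(2*7.4*8.4^2) = 131.2 MPa

131.2


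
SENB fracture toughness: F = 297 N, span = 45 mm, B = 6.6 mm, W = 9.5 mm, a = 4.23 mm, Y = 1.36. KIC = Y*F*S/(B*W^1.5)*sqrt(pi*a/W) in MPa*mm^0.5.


KIC = 1.36*297*45/(6.6*9.5^1.5)*sqrt(pi*4.23/9.5) = 111.24

111.24


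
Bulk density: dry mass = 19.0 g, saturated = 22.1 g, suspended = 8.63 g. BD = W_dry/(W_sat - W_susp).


BD = 19.0 / (22.1 - 8.63) = 19.0 / 13.47 = 1.411 g/cm^3

1.411


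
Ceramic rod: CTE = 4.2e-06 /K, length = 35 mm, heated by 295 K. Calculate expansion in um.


dL = 4.2e-06 * 35 * 295 * 1000 = 43.365 um

43.365


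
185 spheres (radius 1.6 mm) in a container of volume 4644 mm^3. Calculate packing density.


V_sphere = 4/3*pi*1.6^3 = 17.1573 mm^3
Total V = 185*17.1573 = 3174.1005 mm^3
PD = 3174.1005 / 4644 = 0.683

0.683


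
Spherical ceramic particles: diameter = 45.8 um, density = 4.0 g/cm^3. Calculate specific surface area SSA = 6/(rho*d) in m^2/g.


SSA = 6 / (4.0 * 45.8) = 0.033 m^2/g

0.033


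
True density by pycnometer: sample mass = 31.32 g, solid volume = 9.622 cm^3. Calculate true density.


TD = 31.32 / 9.622 = 3.255 g/cm^3

3.255


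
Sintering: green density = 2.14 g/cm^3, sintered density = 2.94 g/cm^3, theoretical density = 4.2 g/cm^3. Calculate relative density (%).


Relative = 2.94 / 4.2 * 100 = 70.0%

70.0


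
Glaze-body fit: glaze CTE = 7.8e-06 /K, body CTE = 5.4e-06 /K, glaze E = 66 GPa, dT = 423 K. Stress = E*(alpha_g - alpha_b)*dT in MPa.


Stress = 66*1000*(7.8e-06 - 5.4e-06)*423 = 67.0 MPa

67.0


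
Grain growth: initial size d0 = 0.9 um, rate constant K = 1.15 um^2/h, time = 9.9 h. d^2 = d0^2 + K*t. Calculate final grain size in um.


d^2 = 0.9^2 + 1.15*9.9 = 12.195
d = sqrt(12.195) = 3.49 um

3.49


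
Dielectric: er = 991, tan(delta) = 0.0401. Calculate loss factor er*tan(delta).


Loss = 991 * 0.0401 = 39.739

39.739


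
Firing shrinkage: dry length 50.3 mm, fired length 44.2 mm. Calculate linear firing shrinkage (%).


FS = (50.3 - 44.2) / 50.3 * 100 = 12.13%

12.13


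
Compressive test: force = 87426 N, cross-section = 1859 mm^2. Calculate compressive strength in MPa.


CS = 87426 / 1859 = 47.0 MPa

47.0


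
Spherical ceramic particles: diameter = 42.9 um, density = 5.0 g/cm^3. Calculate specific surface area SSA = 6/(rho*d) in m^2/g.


SSA = 6 / (5.0 * 42.9) = 0.028 m^2/g

0.028


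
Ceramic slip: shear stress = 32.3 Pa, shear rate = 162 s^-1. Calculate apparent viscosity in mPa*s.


eta = tau/gamma * 1000 = 32.3/162 * 1000 = 199.4 mPa*s

199.4


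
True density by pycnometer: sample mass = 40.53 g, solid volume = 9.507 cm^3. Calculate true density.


TD = 40.53 / 9.507 = 4.263 g/cm^3

4.263


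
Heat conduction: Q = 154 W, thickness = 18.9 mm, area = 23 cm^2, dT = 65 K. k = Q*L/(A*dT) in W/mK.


k = 154*18.9/1000/(23/10000*65) = 19.47 W/mK

19.47


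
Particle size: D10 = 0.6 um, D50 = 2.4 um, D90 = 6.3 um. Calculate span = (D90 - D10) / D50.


Span = (6.3 - 0.6) / 2.4 = 5.7 / 2.4 = 2.375

2.375


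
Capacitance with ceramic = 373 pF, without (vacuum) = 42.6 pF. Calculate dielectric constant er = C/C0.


er = 373 / 42.6 = 8.76

8.76


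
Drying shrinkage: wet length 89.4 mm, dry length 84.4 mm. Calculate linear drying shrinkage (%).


DS = (89.4 - 84.4) / 89.4 * 100 = 5.59%

5.59


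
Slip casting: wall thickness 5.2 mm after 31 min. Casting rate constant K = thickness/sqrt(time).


K = 5.2 / sqrt(31) = 5.2 / 5.5678 = 0.934 mm/min^0.5

0.934


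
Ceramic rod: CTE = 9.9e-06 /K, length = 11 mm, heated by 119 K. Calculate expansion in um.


dL = 9.9e-06 * 11 * 119 * 1000 = 12.959 um

12.959


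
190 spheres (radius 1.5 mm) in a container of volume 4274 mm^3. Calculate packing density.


V_sphere = 4/3*pi*1.5^3 = 14.1372 mm^3
Total V = 190*14.1372 = 2686.068 mm^3
PD = 2686.068 / 4274 = 0.628

0.628


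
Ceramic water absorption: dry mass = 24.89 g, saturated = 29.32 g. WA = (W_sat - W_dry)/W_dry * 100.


WA = (29.32 - 24.89) / 24.89 * 100 = 17.8%

17.8


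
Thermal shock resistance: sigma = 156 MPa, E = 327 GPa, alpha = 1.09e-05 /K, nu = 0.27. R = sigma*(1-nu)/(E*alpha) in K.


R = 156*(1-0.27)/(327*1000*1.09e-05) = 32 K

32


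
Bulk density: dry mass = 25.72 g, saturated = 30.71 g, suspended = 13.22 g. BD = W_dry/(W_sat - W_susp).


BD = 25.72 / (30.71 - 13.22) = 25.72 / 17.49 = 1.471 g/cm^3

1.471


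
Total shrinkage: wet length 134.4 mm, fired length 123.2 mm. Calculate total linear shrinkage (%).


TS = (134.4 - 123.2) / 134.4 * 100 = 8.33%

8.33


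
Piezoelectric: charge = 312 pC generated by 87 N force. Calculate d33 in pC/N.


d33 = 312 / 87 = 3.6 pC/N

3.6


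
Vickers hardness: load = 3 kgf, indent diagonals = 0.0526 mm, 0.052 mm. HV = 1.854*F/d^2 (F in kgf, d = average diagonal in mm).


d_avg = (0.0526+0.052)/2 = 0.0523 mm
HV = 1.854*3/0.0523^2 = 2033

2033


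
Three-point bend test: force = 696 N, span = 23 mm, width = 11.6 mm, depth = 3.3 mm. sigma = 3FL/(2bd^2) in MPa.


sigma = 3*696*23/(2*11.6*3.3^2) = 190.1 MPa

190.1


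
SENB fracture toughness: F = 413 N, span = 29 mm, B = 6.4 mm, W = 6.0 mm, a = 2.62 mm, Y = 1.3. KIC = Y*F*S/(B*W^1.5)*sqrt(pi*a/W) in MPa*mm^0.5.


KIC = 1.3*413*29/(6.4*6.0^1.5)*sqrt(pi*2.62/6.0) = 193.88

193.88


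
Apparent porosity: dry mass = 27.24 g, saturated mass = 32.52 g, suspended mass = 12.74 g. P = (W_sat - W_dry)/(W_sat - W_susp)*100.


P = (32.52 - 27.24) / (32.52 - 12.74) * 100 = 5.28 / 19.78 * 100 = 26.7%

26.7
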